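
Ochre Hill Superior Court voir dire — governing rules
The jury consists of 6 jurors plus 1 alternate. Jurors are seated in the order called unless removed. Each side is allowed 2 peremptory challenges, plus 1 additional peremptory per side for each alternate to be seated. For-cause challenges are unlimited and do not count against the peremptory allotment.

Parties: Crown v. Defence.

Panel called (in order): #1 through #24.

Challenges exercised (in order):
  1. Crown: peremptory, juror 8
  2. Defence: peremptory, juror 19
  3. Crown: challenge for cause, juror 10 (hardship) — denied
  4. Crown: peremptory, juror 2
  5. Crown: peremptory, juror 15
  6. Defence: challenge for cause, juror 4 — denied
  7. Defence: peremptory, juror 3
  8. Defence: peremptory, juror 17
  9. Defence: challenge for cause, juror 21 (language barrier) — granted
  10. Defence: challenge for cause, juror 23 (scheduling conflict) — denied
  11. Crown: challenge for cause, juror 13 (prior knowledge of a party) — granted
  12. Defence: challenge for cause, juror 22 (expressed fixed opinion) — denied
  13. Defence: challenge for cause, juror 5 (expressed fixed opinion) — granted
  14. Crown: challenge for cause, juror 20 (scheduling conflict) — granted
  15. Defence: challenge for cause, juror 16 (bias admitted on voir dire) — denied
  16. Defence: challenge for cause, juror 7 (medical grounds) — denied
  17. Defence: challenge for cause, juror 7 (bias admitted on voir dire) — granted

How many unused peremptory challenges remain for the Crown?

Crown allotment: 2 base + 1 × 1 alternate = 3.
Crown peremptories used: #8, #2, #15 — 3 (for-cause on #10, #13, #20 don't count).
Remaining: 3 − 3 = 0.

0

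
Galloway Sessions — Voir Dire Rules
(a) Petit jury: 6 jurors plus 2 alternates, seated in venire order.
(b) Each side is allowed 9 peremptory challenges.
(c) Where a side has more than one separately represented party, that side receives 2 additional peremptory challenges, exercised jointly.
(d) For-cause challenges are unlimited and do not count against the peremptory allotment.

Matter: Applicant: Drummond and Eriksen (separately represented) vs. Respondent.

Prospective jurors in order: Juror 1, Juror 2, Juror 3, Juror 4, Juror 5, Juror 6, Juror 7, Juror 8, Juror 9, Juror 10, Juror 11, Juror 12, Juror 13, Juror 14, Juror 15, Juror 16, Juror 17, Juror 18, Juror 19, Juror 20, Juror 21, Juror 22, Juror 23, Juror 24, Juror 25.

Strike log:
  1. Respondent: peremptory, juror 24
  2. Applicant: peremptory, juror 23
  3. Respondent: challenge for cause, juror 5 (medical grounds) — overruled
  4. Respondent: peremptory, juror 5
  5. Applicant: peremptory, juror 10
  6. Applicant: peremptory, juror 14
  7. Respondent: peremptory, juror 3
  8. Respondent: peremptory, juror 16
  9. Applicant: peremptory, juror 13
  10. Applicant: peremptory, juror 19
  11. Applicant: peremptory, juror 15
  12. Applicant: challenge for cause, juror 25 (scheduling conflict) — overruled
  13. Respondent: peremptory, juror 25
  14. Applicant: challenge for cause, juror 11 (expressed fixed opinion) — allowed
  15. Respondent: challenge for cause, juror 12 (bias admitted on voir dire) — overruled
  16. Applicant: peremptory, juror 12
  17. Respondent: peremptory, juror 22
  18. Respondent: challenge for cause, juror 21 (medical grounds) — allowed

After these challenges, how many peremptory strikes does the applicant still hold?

4

Applicant allotment: 9 base + 2 multi-party = 11.
Applicant peremptories used: #23, #10, #14, #13, #19, #15, #12 — 7 (for-cause on #25, #11 don't count).
Remaining: 11 − 7 = 4.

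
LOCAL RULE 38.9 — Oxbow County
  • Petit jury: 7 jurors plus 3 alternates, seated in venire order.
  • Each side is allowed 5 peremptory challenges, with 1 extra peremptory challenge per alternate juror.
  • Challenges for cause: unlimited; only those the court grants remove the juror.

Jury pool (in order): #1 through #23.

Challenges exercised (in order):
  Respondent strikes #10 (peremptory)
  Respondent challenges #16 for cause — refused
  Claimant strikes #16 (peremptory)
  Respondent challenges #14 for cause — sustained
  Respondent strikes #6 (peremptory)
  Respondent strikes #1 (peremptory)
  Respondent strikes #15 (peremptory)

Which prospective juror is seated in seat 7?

Removed: #1, #6, #10, #14, #15, #16.
Seating in order: seats 1–7 → #2, #3, #4, #5, #7, #8, #9; alternates → #11, #12, #13.
So seat 7 is #9.

9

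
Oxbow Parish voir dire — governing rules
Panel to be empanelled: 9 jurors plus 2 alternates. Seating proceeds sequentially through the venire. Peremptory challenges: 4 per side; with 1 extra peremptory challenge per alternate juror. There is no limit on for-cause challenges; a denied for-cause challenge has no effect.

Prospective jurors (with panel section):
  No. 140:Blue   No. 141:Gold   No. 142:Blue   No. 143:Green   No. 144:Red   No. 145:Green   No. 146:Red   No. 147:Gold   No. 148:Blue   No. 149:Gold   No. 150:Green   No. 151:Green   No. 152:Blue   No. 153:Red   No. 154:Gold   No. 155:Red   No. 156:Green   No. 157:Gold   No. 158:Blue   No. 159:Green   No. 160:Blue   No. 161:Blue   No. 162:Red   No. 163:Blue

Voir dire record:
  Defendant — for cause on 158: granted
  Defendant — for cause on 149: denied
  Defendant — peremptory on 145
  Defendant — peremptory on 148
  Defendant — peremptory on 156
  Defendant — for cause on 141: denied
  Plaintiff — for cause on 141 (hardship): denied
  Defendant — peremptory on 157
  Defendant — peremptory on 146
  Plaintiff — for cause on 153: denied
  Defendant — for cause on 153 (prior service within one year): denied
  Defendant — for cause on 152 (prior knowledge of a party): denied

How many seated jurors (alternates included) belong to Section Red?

Removed: #145, #146, #148, #156, #157, #158.
Seated (11 incl. alternates): #140, #141, #142, #143, #144, #147, #149, #150, #151, #152, #153.
Of those, in Section Red: #144, #153 → 2.

2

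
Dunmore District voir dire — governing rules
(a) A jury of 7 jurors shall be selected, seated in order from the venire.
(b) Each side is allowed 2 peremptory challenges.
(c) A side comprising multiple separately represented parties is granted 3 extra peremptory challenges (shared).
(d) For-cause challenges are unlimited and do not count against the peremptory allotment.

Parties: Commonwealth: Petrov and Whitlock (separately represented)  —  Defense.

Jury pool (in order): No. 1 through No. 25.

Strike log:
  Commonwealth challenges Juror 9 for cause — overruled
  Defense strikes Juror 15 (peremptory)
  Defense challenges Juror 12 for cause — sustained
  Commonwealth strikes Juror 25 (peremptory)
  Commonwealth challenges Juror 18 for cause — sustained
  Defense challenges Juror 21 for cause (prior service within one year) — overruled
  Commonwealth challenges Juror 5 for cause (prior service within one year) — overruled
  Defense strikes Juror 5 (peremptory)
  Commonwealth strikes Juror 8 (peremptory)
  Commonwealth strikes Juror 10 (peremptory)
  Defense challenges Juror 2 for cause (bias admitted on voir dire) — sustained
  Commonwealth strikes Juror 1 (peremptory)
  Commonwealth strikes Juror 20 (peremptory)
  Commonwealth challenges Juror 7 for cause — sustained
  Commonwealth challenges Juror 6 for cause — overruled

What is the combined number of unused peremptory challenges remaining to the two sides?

Commonwealth allotment: 2 base + 3 multi-party = 5. Defense allotment: 2.
Commonwealth peremptories used: #25, #8, #10, #1, #20 — 5 (for-cause on #9, #18, #5, #7, #6 don't count).
Defense peremptories used: #15, #5 — 2 (for-cause on #12, #21, #2 don't count).
Remaining: (5 − 5) + (2 − 2) = 0.

0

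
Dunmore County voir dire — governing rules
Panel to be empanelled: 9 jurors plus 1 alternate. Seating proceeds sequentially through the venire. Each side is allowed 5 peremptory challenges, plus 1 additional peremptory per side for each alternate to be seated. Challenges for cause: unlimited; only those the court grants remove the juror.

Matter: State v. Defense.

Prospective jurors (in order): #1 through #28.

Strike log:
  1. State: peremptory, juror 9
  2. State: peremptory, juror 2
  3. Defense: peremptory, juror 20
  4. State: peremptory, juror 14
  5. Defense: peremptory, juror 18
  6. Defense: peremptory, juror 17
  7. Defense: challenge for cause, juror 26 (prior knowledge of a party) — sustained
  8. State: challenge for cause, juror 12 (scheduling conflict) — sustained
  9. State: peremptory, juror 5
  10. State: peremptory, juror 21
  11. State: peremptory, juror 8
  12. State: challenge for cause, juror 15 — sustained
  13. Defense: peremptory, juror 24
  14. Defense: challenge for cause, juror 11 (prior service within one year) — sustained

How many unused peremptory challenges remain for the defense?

2

Defense allotment: 5 base + 1 × 1 alternate = 6.
Defense peremptories used: #20, #18, #17, #24 — 4 (for-cause on #26, #11 don't count).
Remaining: 6 − 4 = 2.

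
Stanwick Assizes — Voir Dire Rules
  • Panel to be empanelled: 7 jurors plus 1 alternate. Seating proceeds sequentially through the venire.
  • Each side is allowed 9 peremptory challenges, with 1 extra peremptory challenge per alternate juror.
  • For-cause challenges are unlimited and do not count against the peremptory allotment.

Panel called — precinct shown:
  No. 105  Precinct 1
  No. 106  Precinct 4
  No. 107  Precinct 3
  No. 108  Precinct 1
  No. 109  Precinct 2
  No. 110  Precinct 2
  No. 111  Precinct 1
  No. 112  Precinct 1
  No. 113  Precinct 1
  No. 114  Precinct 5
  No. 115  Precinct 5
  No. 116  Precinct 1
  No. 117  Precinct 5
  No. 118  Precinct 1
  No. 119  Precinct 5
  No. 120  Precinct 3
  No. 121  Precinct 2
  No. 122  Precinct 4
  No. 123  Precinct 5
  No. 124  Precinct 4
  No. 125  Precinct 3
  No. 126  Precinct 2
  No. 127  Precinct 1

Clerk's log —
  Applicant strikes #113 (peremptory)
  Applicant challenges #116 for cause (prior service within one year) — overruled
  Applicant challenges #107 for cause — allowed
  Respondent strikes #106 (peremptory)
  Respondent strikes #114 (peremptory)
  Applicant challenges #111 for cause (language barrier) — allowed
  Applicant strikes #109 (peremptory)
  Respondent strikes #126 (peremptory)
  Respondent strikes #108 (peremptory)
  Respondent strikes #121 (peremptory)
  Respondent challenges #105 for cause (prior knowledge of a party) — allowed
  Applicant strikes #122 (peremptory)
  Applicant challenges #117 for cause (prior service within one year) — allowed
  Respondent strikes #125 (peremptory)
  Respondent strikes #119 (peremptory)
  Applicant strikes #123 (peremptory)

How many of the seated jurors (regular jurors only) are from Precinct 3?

1

Removed: #105, #106, #107, #108, #109, #111, #113, #114, #117, #119, #121, #122, #123, #125, #126.
Seated jurors 1–7: #110, #112, #115, #116, #118, #120, #124 (alternates #127 not counted).
Of those, in Precinct 3: #120 → 1.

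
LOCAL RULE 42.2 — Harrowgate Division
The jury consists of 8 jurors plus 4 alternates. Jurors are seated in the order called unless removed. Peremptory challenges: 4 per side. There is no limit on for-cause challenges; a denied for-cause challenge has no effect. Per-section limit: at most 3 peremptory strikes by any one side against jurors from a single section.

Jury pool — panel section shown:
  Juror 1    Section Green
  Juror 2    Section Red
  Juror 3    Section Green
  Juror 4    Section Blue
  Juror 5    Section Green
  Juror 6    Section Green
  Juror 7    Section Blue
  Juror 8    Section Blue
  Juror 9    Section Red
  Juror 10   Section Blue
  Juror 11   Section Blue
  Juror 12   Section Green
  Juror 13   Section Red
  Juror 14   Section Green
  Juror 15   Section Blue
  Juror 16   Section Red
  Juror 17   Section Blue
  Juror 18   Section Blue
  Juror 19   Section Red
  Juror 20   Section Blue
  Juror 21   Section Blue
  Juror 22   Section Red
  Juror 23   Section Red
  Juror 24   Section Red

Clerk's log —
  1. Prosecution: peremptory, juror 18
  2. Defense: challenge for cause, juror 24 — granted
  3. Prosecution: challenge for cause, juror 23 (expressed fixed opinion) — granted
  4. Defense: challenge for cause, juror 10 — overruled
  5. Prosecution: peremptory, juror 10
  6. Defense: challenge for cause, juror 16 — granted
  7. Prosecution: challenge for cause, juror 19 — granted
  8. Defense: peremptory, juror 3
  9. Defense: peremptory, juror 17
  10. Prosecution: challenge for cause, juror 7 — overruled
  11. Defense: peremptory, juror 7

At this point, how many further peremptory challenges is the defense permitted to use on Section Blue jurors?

1

Defense peremptories so far: #3, #17, #7 — 3 of 4 used, 1 left overall.
Against Section Blue: #17, #7 — 2 used; per-section cap 3 leaves 1.
Binding limit: min(1, 1) = 1.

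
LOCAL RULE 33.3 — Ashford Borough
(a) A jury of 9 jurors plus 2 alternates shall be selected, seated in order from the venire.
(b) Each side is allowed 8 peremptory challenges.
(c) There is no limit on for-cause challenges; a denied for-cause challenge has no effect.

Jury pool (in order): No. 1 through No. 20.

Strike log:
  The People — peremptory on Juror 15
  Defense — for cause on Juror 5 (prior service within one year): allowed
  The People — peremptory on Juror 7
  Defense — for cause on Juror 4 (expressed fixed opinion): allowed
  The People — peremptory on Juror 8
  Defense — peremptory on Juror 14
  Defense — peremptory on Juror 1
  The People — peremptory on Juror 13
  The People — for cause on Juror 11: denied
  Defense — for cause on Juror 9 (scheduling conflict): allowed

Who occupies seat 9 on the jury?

18

Removed: #1, #4, #5, #7, #8, #9, #13, #14, #15. (#11 stays — for-cause denied.)
Filling seats in venire order through position 9: #2, #3, #6, #10, #11, #12, #16, #17, #18.
So seat 9 is #18.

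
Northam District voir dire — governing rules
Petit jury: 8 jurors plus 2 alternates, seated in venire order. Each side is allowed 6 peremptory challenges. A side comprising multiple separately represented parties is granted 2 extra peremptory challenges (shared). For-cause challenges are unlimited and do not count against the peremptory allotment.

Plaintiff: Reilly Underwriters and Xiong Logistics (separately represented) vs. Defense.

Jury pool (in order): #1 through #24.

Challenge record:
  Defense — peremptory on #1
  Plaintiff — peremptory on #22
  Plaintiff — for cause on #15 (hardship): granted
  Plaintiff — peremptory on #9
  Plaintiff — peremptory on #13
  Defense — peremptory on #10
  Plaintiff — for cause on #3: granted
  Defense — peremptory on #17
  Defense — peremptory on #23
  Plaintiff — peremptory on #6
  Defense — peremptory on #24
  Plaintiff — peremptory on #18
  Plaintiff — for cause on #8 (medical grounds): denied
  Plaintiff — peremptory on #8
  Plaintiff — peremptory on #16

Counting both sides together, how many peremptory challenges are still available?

Plaintiff allotment: 6 base + 2 multi-party = 8. Defense allotment: 6.
Plaintiff peremptories used: #22, #9, #13, #6, #18, #8, #16 — 7 (for-cause on #15, #3, #8 don't count).
Defense peremptories used: #1, #10, #17, #23, #24 — 5.
Remaining: (8 − 7) + (6 − 5) = 2.

2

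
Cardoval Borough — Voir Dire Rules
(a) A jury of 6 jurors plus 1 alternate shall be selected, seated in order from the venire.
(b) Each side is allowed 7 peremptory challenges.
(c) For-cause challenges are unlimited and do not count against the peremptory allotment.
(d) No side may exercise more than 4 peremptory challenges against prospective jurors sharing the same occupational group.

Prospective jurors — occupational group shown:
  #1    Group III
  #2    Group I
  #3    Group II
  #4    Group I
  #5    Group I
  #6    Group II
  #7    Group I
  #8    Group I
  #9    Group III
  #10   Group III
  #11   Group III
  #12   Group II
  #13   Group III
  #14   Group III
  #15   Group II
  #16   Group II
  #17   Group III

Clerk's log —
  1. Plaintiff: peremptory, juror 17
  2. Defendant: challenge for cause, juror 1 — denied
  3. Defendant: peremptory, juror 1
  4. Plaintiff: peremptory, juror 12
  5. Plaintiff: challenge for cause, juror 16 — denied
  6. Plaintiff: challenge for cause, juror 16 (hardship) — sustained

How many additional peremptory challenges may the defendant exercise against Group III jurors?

3

Defendant peremptories so far: #1 — 1 of 7 used, 6 left overall.
Against Group III: #1 — 1 used; per-group cap 4 leaves 3.
Binding limit: min(6, 3) = 3.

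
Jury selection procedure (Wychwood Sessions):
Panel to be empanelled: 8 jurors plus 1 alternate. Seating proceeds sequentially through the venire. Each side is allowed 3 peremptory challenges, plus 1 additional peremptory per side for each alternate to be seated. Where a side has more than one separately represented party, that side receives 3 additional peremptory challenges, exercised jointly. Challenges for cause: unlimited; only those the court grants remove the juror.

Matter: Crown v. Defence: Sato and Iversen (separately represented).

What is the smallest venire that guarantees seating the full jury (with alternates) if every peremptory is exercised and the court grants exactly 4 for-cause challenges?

Seats to fill: 8 + 1 alternates = 9.
Peremptories — Crown: 3 + 1×1 = 4; Defence: 3 + 1×1 + 3 = 7; total 11.
For-cause removals: 4.
Minimum venire: 9 + 11 + 4 = 24.

24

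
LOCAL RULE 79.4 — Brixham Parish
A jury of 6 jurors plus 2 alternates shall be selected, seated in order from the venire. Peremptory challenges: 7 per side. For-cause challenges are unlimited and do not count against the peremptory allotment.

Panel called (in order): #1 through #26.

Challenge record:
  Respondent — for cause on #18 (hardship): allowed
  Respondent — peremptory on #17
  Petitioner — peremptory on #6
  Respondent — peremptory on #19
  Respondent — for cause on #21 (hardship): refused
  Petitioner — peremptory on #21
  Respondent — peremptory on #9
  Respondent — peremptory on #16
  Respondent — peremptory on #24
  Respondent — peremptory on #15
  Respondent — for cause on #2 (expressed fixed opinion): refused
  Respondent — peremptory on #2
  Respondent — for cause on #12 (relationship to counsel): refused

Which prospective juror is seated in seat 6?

Removed: #2, #6, #9, #15, #16, #17, #18, #19, #21, #24. (#12 stays — for-cause denied.)
Seating in order: seats 1–6 → #1, #3, #4, #5, #7, #8; alternates → #10, #11.
So seat 6 is #8.

8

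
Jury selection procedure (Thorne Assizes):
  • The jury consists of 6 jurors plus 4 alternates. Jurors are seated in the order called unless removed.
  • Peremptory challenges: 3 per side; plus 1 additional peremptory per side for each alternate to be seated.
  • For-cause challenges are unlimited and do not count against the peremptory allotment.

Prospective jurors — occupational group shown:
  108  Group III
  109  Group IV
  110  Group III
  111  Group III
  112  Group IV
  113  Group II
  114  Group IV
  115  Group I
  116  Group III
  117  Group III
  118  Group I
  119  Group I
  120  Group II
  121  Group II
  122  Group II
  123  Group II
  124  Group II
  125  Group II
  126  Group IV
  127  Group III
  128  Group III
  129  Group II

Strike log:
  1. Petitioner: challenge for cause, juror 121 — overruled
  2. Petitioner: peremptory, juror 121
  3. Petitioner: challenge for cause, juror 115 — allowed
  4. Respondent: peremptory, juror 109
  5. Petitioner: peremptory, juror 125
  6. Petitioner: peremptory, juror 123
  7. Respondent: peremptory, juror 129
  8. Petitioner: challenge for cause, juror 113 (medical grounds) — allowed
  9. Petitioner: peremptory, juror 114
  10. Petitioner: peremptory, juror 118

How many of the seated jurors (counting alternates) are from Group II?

Removed: #109, #113, #114, #115, #118, #121, #123, #125, #129.
Seated (10 incl. alternates): #108, #110, #111, #112, #116, #117, #119, #120, #122, #124.
Of those, in Group II: #120, #122, #124 → 3.

3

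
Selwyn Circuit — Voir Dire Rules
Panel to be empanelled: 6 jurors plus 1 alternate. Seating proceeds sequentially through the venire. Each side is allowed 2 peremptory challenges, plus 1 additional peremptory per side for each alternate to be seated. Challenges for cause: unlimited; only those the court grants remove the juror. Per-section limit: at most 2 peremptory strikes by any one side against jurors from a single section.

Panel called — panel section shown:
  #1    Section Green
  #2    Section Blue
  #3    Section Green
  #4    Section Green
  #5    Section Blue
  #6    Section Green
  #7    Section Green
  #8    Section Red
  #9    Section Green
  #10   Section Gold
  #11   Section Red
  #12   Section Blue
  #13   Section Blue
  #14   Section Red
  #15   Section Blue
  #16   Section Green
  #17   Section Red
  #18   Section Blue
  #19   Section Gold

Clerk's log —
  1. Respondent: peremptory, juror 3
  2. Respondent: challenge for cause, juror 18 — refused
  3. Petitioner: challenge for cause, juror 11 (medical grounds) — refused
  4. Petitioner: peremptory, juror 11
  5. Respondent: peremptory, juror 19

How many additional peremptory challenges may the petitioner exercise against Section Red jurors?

1

Petitioner peremptories so far: #11 — 1 of 3 used, 2 left overall.
Against Section Red: #11 — 1 used; per-section cap 2 leaves 1.
Binding limit: min(2, 1) = 1.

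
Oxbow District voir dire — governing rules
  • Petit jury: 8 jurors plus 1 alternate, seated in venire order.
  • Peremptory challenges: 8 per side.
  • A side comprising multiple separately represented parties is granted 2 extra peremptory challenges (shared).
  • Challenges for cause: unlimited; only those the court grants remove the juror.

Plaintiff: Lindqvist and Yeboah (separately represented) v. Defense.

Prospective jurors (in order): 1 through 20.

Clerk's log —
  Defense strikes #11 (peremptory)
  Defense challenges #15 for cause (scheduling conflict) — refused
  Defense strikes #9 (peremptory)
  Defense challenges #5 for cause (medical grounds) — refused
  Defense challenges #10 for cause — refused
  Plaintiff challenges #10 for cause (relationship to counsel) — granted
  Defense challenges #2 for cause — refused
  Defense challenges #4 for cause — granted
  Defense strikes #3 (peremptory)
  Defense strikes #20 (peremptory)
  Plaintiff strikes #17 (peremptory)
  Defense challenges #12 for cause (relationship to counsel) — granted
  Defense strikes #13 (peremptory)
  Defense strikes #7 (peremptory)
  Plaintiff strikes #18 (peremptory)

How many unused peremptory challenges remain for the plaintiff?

8

Plaintiff allotment: 8 base + 2 multi-party = 10.
Plaintiff peremptories used: #17, #18 — 2 (the for-cause on #10 doesn't count).
Remaining: 10 − 2 = 8.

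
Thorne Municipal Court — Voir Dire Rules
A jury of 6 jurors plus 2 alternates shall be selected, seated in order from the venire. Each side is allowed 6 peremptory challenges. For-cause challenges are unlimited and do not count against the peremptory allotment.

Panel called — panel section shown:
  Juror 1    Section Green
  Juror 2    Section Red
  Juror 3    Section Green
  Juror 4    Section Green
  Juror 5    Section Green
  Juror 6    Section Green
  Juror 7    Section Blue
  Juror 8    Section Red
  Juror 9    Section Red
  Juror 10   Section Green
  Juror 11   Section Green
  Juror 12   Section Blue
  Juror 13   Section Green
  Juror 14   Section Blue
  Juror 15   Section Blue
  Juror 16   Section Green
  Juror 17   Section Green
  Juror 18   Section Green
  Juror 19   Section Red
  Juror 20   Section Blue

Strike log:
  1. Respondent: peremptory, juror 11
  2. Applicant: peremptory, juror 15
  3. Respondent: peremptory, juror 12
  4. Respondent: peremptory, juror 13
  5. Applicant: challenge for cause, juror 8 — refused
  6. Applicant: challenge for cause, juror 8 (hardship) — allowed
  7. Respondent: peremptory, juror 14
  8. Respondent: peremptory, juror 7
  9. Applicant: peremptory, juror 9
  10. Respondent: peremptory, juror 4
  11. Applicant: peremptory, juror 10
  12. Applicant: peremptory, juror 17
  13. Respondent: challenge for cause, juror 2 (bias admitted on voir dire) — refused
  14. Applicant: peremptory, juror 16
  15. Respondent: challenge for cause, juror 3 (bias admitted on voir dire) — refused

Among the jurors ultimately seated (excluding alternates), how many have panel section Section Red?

Removed: #4, #7, #8, #9, #10, #11, #12, #13, #14, #15, #16, #17.
Seated jurors 1–6: #1, #2, #3, #5, #6, #18 (alternates #19, #20 not counted).
Of those, in Section Red: #2 → 1.

1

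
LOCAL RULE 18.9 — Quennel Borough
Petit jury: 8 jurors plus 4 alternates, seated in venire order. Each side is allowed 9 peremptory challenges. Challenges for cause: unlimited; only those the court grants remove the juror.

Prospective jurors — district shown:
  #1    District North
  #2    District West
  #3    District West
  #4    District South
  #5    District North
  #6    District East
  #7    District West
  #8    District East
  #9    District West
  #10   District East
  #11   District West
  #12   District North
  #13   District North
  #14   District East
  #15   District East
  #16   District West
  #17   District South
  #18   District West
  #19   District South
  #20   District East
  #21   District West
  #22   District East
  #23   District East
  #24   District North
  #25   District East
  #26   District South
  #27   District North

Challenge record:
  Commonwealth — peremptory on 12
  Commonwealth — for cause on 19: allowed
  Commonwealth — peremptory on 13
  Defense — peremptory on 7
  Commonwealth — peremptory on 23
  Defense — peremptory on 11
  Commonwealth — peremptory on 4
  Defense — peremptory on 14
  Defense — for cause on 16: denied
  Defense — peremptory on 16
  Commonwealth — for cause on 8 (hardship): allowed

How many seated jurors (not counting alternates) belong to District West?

Removed: #4, #7, #8, #11, #12, #13, #14, #16, #19, #23.
Seated jurors 1–8: #1, #2, #3, #5, #6, #9, #10, #15 (alternates #17, #18, #20, #21 not counted).
Of those, in District West: #2, #3, #9 → 3.

3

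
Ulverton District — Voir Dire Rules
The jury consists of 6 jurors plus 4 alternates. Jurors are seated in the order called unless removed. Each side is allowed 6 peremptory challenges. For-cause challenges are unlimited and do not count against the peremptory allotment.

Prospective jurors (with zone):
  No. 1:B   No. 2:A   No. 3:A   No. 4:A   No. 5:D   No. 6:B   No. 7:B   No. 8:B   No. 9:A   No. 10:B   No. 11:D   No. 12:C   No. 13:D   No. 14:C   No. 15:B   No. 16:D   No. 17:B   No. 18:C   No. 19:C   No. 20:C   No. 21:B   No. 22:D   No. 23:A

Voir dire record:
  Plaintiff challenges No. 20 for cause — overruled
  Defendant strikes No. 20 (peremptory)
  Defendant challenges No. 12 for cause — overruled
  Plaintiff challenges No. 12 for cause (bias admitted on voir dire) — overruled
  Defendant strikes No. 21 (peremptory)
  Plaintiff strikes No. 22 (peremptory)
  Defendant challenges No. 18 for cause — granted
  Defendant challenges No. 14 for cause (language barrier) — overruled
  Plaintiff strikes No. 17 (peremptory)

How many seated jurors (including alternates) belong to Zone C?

Removed: #17, #18, #20, #21, #22.
Seated (10 incl. alternates): #1, #2, #3, #4, #5, #6, #7, #8, #9, #10.
None of those are in Zone C → 0.

0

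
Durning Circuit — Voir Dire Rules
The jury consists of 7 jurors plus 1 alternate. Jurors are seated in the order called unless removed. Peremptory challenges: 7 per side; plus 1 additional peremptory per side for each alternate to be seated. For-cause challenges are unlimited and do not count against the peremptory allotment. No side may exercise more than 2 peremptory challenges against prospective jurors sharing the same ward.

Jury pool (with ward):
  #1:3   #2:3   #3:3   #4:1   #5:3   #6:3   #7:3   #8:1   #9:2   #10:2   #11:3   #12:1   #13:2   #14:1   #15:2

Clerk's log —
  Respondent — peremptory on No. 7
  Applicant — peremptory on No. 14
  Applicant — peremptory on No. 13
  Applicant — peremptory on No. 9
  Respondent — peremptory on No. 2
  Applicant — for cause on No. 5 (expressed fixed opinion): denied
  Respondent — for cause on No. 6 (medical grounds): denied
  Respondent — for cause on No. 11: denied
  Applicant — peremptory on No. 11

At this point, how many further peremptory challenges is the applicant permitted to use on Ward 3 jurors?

Applicant peremptories so far: #14, #13, #9, #11 — 4 of 8 used, 4 left overall.
Against Ward 3: #11 — 1 used; per-ward cap 2 leaves 1.
Binding limit: min(4, 1) = 1.

1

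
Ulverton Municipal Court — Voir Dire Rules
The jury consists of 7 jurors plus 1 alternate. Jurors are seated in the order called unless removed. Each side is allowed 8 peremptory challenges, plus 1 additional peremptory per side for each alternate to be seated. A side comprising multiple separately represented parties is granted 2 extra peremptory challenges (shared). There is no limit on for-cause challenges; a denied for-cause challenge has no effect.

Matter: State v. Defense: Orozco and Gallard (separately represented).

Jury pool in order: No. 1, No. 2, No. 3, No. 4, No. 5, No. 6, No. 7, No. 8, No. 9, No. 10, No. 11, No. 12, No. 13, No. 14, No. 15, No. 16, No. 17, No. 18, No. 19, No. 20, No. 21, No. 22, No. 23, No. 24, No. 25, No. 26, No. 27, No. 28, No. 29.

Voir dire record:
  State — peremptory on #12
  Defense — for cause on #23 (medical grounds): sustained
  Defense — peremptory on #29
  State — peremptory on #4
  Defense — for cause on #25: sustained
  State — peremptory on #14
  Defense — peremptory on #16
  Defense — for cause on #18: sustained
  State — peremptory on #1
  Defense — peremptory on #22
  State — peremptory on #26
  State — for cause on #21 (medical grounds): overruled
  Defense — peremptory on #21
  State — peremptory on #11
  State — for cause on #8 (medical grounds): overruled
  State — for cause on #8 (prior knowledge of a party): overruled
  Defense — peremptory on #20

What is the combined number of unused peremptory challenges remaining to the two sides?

State allotment: 8 base + 1 × 1 alternate = 9. Defense allotment: 8 base + 1 × 1 alternate + 2 multi-party = 11.
State peremptories used: #12, #4, #14, #1, #26, #11 — 6 (for-cause on #21, #8, #8 don't count).
Defense peremptories used: #29, #16, #22, #21, #20 — 5 (for-cause on #23, #25, #18 don't count).
Remaining: (9 − 6) + (11 − 5) = 9.

9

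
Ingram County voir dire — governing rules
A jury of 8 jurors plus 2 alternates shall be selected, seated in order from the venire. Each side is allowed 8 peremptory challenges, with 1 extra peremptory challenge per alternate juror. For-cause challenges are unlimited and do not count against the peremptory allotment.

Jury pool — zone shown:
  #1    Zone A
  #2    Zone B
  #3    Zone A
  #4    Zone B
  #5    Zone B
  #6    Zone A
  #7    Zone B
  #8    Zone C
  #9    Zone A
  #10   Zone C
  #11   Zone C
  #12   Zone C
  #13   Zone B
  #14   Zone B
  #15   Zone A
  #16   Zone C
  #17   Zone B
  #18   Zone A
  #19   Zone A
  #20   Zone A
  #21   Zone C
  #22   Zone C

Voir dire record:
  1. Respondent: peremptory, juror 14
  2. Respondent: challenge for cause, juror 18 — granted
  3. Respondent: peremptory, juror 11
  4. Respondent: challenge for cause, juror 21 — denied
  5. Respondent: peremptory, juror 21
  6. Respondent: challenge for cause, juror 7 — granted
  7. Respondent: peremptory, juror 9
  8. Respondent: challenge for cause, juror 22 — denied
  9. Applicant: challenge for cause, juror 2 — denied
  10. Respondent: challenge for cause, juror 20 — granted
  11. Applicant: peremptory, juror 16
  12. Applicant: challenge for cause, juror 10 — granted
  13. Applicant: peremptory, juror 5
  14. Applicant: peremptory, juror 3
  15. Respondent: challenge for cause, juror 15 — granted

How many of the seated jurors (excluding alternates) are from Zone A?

2

Removed: #3, #5, #7, #9, #10, #11, #14, #15, #16, #18, #20, #21.
Seated jurors 1–8: #1, #2, #4, #6, #8, #12, #13, #17 (alternates #19, #22 not counted).
Of those, in Zone A: #1, #6 → 2.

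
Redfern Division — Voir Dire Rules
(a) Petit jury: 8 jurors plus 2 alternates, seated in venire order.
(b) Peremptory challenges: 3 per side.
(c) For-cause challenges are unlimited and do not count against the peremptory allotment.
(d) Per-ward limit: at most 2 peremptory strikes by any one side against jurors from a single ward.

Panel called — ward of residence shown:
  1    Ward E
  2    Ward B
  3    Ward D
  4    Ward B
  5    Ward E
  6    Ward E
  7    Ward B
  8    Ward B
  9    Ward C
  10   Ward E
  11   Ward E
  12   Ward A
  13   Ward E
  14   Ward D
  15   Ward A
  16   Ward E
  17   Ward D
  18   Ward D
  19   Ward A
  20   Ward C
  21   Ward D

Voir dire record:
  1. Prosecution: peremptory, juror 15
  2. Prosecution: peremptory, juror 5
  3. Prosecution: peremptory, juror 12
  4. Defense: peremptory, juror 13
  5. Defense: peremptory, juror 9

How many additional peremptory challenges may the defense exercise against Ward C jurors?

1

Defense peremptories so far: #13, #9 — 2 of 3 used, 1 left overall.
Against Ward C: #9 — 1 used; per-ward cap 2 leaves 1.
Binding limit: min(1, 1) = 1.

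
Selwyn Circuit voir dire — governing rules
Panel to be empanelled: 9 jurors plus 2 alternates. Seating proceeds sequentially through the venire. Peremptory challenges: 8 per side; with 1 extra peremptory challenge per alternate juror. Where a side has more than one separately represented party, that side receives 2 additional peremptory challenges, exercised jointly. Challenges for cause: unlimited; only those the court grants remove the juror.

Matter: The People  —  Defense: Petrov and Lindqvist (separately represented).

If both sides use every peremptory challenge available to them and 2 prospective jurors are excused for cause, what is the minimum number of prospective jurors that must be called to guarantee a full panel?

Seats to fill: 9 + 2 alternates = 11.
Peremptories — The People: 8 + 1×2 = 10; Defense: 8 + 1×2 + 2 = 12; total 22.
For-cause removals: 2.
Minimum venire: 11 + 22 + 2 = 35.

35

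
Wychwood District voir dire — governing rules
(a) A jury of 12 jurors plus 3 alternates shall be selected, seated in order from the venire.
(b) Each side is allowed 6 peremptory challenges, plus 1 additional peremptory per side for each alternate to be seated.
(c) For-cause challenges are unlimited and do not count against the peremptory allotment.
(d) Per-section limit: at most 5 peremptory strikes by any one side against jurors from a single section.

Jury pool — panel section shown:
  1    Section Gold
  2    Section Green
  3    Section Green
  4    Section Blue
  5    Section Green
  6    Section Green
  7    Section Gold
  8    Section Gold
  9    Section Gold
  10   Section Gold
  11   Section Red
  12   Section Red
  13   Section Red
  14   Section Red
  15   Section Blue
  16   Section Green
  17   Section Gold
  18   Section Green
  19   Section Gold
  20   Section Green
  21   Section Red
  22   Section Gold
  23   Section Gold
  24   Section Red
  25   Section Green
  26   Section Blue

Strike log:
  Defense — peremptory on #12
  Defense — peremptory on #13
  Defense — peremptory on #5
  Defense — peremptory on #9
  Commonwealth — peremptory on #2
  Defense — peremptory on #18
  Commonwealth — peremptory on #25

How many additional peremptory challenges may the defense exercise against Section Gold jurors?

4

Defense peremptories so far: #12, #13, #5, #9, #18 — 5 of 9 used, 4 left overall.
Against Section Gold: #9 — 1 used; per-section cap 5 leaves 4.
Binding limit: min(4, 4) = 4.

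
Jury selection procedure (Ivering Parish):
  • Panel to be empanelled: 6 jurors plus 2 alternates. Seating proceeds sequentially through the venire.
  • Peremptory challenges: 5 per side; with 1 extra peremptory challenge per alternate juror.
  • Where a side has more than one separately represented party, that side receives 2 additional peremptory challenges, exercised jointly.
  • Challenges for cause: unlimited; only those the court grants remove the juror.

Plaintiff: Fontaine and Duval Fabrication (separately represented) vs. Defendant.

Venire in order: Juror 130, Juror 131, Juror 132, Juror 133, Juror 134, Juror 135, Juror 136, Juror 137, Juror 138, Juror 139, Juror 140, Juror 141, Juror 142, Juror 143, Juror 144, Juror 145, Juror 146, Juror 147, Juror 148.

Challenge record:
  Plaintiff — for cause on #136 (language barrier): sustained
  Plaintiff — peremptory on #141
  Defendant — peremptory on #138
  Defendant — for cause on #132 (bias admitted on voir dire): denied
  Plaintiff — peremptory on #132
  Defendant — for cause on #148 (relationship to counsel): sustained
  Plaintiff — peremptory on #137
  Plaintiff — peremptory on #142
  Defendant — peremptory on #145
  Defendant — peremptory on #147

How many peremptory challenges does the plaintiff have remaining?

Plaintiff allotment: 5 base + 1 × 2 alternates + 2 multi-party = 9.
Plaintiff peremptories used: #141, #132, #137, #142 — 4 (the for-cause on #136 doesn't count).
Remaining: 9 − 4 = 5.

5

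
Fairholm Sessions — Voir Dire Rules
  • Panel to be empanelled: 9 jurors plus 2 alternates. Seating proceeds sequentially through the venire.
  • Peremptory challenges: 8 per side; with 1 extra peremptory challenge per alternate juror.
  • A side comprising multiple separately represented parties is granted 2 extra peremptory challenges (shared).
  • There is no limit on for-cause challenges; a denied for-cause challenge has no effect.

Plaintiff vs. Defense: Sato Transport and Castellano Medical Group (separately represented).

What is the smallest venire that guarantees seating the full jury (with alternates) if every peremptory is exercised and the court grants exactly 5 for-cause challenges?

Seats to fill: 9 + 2 alternates = 11.
Peremptories — Plaintiff: 8 + 1×2 = 10; Defense: 8 + 1×2 + 2 = 12; total 22.
For-cause removals: 5.
Minimum venire: 11 + 22 + 5 = 38.

38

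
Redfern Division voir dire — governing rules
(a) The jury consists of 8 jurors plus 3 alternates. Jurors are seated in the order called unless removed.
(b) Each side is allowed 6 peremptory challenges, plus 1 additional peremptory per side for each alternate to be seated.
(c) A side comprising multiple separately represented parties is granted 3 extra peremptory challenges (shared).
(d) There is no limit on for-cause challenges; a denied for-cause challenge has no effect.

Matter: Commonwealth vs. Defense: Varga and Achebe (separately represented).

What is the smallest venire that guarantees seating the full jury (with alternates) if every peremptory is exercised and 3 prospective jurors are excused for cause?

Seats to fill: 8 + 3 alternates = 11.
Peremptories — Commonwealth: 6 + 1×3 = 9; Defense: 6 + 1×3 + 3 = 12; total 21.
For-cause removals: 3.
Minimum venire: 11 + 21 + 3 = 35.

35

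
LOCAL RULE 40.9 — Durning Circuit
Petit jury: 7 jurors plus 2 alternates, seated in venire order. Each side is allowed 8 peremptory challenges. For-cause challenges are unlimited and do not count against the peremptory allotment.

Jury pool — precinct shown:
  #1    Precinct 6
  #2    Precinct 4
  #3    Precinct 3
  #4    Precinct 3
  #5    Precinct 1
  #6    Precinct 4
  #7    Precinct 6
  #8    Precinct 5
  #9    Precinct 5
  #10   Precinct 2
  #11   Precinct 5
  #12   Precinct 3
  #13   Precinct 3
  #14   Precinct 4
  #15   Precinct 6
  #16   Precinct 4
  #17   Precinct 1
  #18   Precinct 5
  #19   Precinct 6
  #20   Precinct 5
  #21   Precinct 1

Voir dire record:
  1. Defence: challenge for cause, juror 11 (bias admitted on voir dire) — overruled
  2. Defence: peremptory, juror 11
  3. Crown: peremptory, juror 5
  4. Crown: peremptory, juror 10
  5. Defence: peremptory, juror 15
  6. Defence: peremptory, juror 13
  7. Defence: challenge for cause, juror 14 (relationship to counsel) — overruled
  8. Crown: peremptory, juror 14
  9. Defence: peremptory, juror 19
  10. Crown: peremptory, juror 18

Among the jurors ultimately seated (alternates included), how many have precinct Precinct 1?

Removed: #5, #10, #11, #13, #14, #15, #18, #19.
Seated (9 incl. alternates): #1, #2, #3, #4, #6, #7, #8, #9, #12.
None of those are in Precinct 1 → 0.

0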